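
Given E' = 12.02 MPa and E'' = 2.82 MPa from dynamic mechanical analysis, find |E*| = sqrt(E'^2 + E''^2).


|E*| = sqrt(E'^2 + E''^2)
= sqrt(12.02^2 + 2.82^2)
= sqrt(144.4804 + 7.9524)
= 12.346 MPa

12.346 MPa


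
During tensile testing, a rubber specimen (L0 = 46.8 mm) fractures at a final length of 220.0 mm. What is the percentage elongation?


Elongation = (Lf - L0) / L0 * 100
= (220.0 - 46.8) / 46.8 * 100
= 173.2 / 46.8 * 100
= 370.1%

370.1%


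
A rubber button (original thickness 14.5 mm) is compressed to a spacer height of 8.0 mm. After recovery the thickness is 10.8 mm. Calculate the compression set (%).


CS = (t0 - recovered) / (t0 - ts) * 100
= (14.5 - 10.8) / (14.5 - 8.0) * 100
= 3.7 / 6.5 * 100
= 56.9%

56.9%


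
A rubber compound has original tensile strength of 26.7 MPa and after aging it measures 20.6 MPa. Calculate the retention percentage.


Retention = aged / original * 100
= 20.6 / 26.7 * 100
= 77.2%

77.2%


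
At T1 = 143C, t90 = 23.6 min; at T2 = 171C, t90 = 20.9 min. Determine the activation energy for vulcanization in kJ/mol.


T1 = 416.15 K, T2 = 444.15 K
1/T1 - 1/T2 = 1.5149e-04
ln(t1/t2) = ln(23.6/20.9) = 0.1215
Ea = 8.314 * 0.1215 / 1.5149e-04 = 6668.0537 J/mol
Ea = 6.67 kJ/mol

6.67 kJ/mol


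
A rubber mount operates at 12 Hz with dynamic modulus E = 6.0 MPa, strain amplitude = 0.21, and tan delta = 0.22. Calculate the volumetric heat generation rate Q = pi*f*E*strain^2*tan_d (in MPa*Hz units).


Q = pi * f * E * strain^2 * tan_d
= pi * 12 * 6.0 * 0.21^2 * 0.22
= pi * 12 * 6.0 * 0.0441 * 0.22
= 2.1945

Q = 2.1945


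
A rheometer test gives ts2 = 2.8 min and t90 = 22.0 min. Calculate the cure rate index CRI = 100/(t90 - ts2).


CRI = 100 / (t90 - ts2)
= 100 / (22.0 - 2.8)
= 100 / 19.2
= 5.21 min^-1

5.21 min^-1


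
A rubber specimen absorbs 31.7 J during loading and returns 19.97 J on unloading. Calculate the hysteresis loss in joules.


Hysteresis loss = loading - unloading
= 31.7 - 19.97
= 11.73 J

11.73 J


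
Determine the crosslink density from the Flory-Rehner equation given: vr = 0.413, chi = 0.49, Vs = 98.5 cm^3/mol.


ln(1 - vr) = ln(1 - 0.413) = -0.5327
Numerator = -((-0.5327) + 0.413 + 0.49 * 0.413^2) = 0.0362
Denominator = 98.5 * (0.413^(1/3) - 0.413/2) = 53.0130
nu = 0.0362 / 53.0130 = 6.8194e-04 mol/cm^3

6.8194e-04 mol/cm^3


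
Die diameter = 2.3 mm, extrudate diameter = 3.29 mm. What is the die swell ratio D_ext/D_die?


Die swell ratio = D_extrudate / D_die
= 3.29 / 2.3
= 1.43

Die swell = 1.43


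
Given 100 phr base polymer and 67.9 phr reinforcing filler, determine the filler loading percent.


Filler % = filler / (rubber + filler) * 100
= 67.9 / (100 + 67.9) * 100
= 67.9 / 167.9 * 100
= 40.44%

40.44%


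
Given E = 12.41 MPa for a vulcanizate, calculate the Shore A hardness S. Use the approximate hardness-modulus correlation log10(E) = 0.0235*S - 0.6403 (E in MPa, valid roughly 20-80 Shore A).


log10(E) = 0.0235*S - 0.6403  =>  S = (log10(E) + 0.6403) / 0.0235
log10(12.41) = 1.093772
S = (1.093772 + 0.6403) / 0.0235 = 1.734072 / 0.0235
S = 73.8

Shore A = 73.8


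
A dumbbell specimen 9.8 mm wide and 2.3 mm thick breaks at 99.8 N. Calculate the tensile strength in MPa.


Area = width * thickness = 9.8 * 2.3 = 22.54 mm^2
TS = force / area = 99.8 / 22.54 = 4.43 MPa

4.43 MPa


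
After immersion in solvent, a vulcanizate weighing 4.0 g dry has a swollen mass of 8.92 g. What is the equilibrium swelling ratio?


Q = W_swollen / W_dry
Q = 8.92 / 4.0
Q = 2.23

Q = 2.23


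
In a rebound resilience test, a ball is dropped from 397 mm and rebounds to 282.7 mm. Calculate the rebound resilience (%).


Resilience = h_rebound / h_drop * 100
= 282.7 / 397 * 100
= 71.2%

71.2%


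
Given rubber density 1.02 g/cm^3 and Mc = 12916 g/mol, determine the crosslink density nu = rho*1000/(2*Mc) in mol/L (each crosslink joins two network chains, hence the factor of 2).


nu = rho * 1000 / (2 * Mc)
nu = 1.02 * 1000 / (2 * 12916)
nu = 1020.0 / 25832
nu = 0.0395 mol/L

0.0395 mol/L


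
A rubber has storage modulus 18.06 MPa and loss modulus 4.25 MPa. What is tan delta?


tan delta = E'' / E'
= 4.25 / 18.06
= 0.2353

tan delta = 0.2353


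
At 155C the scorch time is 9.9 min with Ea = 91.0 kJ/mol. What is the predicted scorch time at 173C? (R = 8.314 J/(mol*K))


Convert temperatures: T1 = 155 + 273.15 = 428.15 K, T2 = 173 + 273.15 = 446.15 K
ts2_new = 9.9 * exp(91000 / 8.314 * (1/446.15 - 1/428.15))
1/T2 - 1/T1 = -9.4231e-05
ts2_new = 3.53 min

3.53 min


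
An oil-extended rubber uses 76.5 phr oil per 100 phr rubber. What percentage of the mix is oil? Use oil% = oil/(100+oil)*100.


Oil % = oil / (100 + oil) * 100
= 76.5 / (100 + 76.5) * 100
= 76.5 / 176.5 * 100
= 43.34%

43.34%


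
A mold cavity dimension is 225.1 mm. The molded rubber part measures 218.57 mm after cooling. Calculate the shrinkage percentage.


Shrinkage = (mold - part) / mold * 100
= (225.1 - 218.57) / 225.1 * 100
= 6.53 / 225.1 * 100
= 2.9%

2.9%


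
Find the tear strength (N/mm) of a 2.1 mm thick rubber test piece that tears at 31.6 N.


Tear strength = force / thickness
= 31.6 / 2.1
= 15.05 N/mm

15.05 N/mm


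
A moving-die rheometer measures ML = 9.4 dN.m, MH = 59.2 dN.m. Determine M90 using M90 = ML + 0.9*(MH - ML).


M90 = ML + 0.9 * (MH - ML)
M90 = 9.4 + 0.9 * (59.2 - 9.4)
M90 = 9.4 + 0.9 * 49.8
M90 = 54.22 dN.m

54.22 dN.m


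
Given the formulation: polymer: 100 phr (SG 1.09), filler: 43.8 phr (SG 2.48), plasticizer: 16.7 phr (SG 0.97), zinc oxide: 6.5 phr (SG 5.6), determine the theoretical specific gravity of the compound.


Sum of weights = 167.0
Volume contributions:
  polymer: 100/1.09 = 91.7431
  filler: 43.8/2.48 = 17.6613
  plasticizer: 16.7/0.97 = 17.2165
  zinc oxide: 6.5/5.6 = 1.1607
Sum of volumes = 127.7816
SG = 167.0 / 127.7816 = 1.307

SG = 1.307


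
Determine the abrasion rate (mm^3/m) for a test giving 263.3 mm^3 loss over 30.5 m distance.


Rate = volume_loss / distance
= 263.3 / 30.5
= 8.633 mm^3/m

8.633 mm^3/m


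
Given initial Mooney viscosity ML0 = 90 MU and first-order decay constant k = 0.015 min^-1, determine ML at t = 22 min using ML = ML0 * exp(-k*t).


ML = ML0 * exp(-k * t)
ML = 90 * exp(-0.015 * 22)
ML = 90 * 0.7189
ML = 64.7 MU

64.7 MU


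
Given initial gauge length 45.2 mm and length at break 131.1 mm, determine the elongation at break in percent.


Elongation = (Lf - L0) / L0 * 100
= (131.1 - 45.2) / 45.2 * 100
= 85.9 / 45.2 * 100
= 190.0%

190.0%


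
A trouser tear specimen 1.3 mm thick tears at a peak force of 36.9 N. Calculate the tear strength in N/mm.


Tear strength = force / thickness
= 36.9 / 1.3
= 28.38 N/mm

28.38 N/mm


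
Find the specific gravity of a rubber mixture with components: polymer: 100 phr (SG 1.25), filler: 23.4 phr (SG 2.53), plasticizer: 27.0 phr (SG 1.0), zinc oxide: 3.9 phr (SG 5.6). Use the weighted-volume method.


Sum of weights = 154.3
Volume contributions:
  polymer: 100/1.25 = 80.0000
  filler: 23.4/2.53 = 9.2490
  plasticizer: 27.0/1.0 = 27.0000
  zinc oxide: 3.9/5.6 = 0.6964
Sum of volumes = 116.9454
SG = 154.3 / 116.9454 = 1.319

SG = 1.319


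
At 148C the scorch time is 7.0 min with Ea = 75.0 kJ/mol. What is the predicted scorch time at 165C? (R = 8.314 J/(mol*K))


Convert temperatures: T1 = 148 + 273.15 = 421.15 K, T2 = 165 + 273.15 = 438.15 K
ts2_new = 7.0 * exp(75000 / 8.314 * (1/438.15 - 1/421.15))
1/T2 - 1/T1 = -9.2128e-05
ts2_new = 3.05 min

3.05 min


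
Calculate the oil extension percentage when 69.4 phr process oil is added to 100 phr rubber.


Oil % = oil / (100 + oil) * 100
= 69.4 / (100 + 69.4) * 100
= 69.4 / 169.4 * 100
= 40.97%

40.97%


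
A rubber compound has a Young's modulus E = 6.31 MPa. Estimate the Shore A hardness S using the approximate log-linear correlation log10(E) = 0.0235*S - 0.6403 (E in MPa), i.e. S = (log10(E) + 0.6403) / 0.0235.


log10(E) = 0.0235*S - 0.6403  =>  S = (log10(E) + 0.6403) / 0.0235
log10(6.31) = 0.800029
S = (0.800029 + 0.6403) / 0.0235 = 1.440329 / 0.0235
S = 61.3

Shore A = 61.3


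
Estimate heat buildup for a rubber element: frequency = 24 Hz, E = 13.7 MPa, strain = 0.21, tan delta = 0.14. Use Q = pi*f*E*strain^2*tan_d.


Q = pi * f * E * strain^2 * tan_d
= pi * 24 * 13.7 * 0.21^2 * 0.14
= pi * 24 * 13.7 * 0.0441 * 0.14
= 6.3775

Q = 6.3775


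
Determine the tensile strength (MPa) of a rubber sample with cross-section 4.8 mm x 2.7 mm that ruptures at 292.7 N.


Area = width * thickness = 4.8 * 2.7 = 12.96 mm^2
TS = force / area = 292.7 / 12.96 = 22.58 MPa

22.58 MPa


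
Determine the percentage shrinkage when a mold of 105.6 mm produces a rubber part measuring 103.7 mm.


Shrinkage = (mold - part) / mold * 100
= (105.6 - 103.7) / 105.6 * 100
= 1.9 / 105.6 * 100
= 1.8%

1.8%


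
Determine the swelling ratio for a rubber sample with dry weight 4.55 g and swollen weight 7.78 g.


Q = W_swollen / W_dry
Q = 7.78 / 4.55
Q = 1.71

Q = 1.71


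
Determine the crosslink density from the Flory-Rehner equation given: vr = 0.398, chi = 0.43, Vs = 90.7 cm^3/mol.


ln(1 - vr) = ln(1 - 0.398) = -0.5075
Numerator = -((-0.5075) + 0.398 + 0.43 * 0.398^2) = 0.0414
Denominator = 90.7 * (0.398^(1/3) - 0.398/2) = 48.6675
nu = 0.0414 / 48.6675 = 8.5034e-04 mol/cm^3

8.5034e-04 mol/cm^3


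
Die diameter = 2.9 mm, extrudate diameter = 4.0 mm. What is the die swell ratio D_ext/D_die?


Die swell ratio = D_extrudate / D_die
= 4.0 / 2.9
= 1.379

Die swell = 1.379


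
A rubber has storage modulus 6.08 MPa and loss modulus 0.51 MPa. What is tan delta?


tan delta = E'' / E'
= 0.51 / 6.08
= 0.0839

tan delta = 0.0839


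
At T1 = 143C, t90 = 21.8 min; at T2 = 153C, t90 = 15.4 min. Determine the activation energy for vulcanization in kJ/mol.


T1 = 416.15 K, T2 = 426.15 K
1/T1 - 1/T2 = 5.6388e-05
ln(t1/t2) = ln(21.8/15.4) = 0.3475
Ea = 8.314 * 0.3475 / 5.6388e-05 = 51242.4969 J/mol
Ea = 51.24 kJ/mol

51.24 kJ/mol


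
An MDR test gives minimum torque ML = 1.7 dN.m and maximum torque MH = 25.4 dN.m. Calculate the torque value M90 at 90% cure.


M90 = ML + 0.9 * (MH - ML)
M90 = 1.7 + 0.9 * (25.4 - 1.7)
M90 = 1.7 + 0.9 * 23.7
M90 = 23.03 dN.m

23.03 dN.m


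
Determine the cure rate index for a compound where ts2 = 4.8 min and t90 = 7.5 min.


CRI = 100 / (t90 - ts2)
= 100 / (7.5 - 4.8)
= 100 / 2.7
= 37.04 min^-1

37.04 min^-1


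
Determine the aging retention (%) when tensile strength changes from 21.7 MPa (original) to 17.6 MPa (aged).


Retention = aged / original * 100
= 17.6 / 21.7 * 100
= 81.1%

81.1%


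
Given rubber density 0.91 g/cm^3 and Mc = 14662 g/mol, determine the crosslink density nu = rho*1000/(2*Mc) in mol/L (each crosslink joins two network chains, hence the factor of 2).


nu = rho * 1000 / (2 * Mc)
nu = 0.91 * 1000 / (2 * 14662)
nu = 910.0 / 29324
nu = 0.0310 mol/L

0.0310 mol/L


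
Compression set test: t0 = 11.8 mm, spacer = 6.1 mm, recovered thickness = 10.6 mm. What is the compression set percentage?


CS = (t0 - recovered) / (t0 - ts) * 100
= (11.8 - 10.6) / (11.8 - 6.1) * 100
= 1.2 / 5.7 * 100
= 21.1%

21.1%


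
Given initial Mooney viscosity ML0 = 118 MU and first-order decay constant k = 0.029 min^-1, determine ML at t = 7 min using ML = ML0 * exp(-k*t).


ML = ML0 * exp(-k * t)
ML = 118 * exp(-0.029 * 7)
ML = 118 * 0.8163
ML = 96.32 MU

96.32 MU


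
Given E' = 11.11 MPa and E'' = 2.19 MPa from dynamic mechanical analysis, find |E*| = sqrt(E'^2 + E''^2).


|E*| = sqrt(E'^2 + E''^2)
= sqrt(11.11^2 + 2.19^2)
= sqrt(123.4321 + 4.7961)
= 11.324 MPa

11.324 MPa


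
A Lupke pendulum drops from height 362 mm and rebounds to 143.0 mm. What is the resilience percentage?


Resilience = h_rebound / h_drop * 100
= 143.0 / 362 * 100
= 39.5%

39.5%


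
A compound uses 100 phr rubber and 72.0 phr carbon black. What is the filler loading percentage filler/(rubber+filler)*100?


Filler % = filler / (rubber + filler) * 100
= 72.0 / (100 + 72.0) * 100
= 72.0 / 172.0 * 100
= 41.86%

41.86%


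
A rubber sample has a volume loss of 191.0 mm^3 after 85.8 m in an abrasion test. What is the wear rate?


Rate = volume_loss / distance
= 191.0 / 85.8
= 2.226 mm^3/m

2.226 mm^3/m


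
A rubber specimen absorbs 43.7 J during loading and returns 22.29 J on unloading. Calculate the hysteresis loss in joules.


Hysteresis loss = loading - unloading
= 43.7 - 22.29
= 21.41 J

21.41 J


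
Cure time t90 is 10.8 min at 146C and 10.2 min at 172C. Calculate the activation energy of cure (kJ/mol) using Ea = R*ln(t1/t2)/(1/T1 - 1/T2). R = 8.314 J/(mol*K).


T1 = 419.15 K, T2 = 445.15 K
1/T1 - 1/T2 = 1.3935e-04
ln(t1/t2) = ln(10.8/10.2) = 0.0572
Ea = 8.314 * 0.0572 / 1.3935e-04 = 3410.3008 J/mol
Ea = 3.41 kJ/mol

3.41 kJ/mol


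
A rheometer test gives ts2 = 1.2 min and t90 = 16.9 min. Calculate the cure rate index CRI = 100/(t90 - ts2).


CRI = 100 / (t90 - ts2)
= 100 / (16.9 - 1.2)
= 100 / 15.7
= 6.37 min^-1

6.37 min^-1


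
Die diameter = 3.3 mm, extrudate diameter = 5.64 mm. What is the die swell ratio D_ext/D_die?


Die swell ratio = D_extrudate / D_die
= 5.64 / 3.3
= 1.709

Die swell = 1.709


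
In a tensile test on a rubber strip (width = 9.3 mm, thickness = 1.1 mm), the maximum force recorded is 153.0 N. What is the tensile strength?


Area = width * thickness = 9.3 * 1.1 = 10.23 mm^2
TS = force / area = 153.0 / 10.23 = 14.96 MPa

14.96 MPa


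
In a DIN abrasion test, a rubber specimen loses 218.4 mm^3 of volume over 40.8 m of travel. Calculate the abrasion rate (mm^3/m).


Rate = volume_loss / distance
= 218.4 / 40.8
= 5.353 mm^3/m

5.353 mm^3/m


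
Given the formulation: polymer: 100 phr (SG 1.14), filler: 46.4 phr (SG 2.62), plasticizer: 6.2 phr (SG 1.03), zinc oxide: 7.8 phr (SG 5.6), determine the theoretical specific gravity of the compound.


Sum of weights = 160.4
Volume contributions:
  polymer: 100/1.14 = 87.7193
  filler: 46.4/2.62 = 17.7099
  plasticizer: 6.2/1.03 = 6.0194
  zinc oxide: 7.8/5.6 = 1.3929
Sum of volumes = 112.8415
SG = 160.4 / 112.8415 = 1.421

SG = 1.421


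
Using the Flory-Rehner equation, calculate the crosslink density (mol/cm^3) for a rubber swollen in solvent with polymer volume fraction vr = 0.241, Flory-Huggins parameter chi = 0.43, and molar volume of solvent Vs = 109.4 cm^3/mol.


ln(1 - vr) = ln(1 - 0.241) = -0.2758
Numerator = -((-0.2758) + 0.241 + 0.43 * 0.241^2) = 0.0098
Denominator = 109.4 * (0.241^(1/3) - 0.241/2) = 54.8978
nu = 0.0098 / 54.8978 = 1.7812e-04 mol/cm^3

1.7812e-04 mol/cm^3


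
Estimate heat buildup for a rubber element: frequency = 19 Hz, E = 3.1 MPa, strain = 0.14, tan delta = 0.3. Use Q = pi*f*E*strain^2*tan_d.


Q = pi * f * E * strain^2 * tan_d
= pi * 19 * 3.1 * 0.14^2 * 0.3
= pi * 19 * 3.1 * 0.0196 * 0.3
= 1.0880

Q = 1.0880


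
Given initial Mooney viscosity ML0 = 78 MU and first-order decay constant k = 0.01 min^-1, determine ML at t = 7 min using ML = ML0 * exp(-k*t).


ML = ML0 * exp(-k * t)
ML = 78 * exp(-0.01 * 7)
ML = 78 * 0.9324
ML = 72.73 MU

72.73 MU


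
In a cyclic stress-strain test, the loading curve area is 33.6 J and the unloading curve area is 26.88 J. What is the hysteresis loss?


Hysteresis loss = loading - unloading
= 33.6 - 26.88
= 6.72 J

6.72 J


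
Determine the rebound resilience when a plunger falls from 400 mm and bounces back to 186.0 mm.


Resilience = h_rebound / h_drop * 100
= 186.0 / 400 * 100
= 46.5%

46.5%


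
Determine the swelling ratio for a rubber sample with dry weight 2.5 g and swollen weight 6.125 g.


Q = W_swollen / W_dry
Q = 6.125 / 2.5
Q = 2.45

Q = 2.45


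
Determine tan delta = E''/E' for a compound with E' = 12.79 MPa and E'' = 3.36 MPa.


tan delta = E'' / E'
= 3.36 / 12.79
= 0.2627

tan delta = 0.2627


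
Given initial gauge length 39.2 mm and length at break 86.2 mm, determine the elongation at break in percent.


Elongation = (Lf - L0) / L0 * 100
= (86.2 - 39.2) / 39.2 * 100
= 47.0 / 39.2 * 100
= 119.9%

119.9%


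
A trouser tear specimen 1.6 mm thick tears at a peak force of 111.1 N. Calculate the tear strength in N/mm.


Tear strength = force / thickness
= 111.1 / 1.6
= 69.44 N/mm

69.44 N/mm


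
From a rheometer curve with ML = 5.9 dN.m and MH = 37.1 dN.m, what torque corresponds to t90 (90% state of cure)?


M90 = ML + 0.9 * (MH - ML)
M90 = 5.9 + 0.9 * (37.1 - 5.9)
M90 = 5.9 + 0.9 * 31.2
M90 = 33.98 dN.m

33.98 dN.m


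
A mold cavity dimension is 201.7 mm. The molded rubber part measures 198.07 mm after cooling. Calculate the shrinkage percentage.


Shrinkage = (mold - part) / mold * 100
= (201.7 - 198.07) / 201.7 * 100
= 3.63 / 201.7 * 100
= 1.8%

1.8%


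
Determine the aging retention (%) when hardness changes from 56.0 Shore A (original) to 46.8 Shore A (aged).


Retention = aged / original * 100
= 46.8 / 56.0 * 100
= 83.6%

83.6%


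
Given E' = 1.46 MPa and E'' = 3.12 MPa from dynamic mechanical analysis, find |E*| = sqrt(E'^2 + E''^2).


|E*| = sqrt(E'^2 + E''^2)
= sqrt(1.46^2 + 3.12^2)
= sqrt(2.1316 + 9.7344)
= 3.445 MPa

3.445 MPa


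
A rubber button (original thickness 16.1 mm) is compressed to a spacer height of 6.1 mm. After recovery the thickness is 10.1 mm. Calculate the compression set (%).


CS = (t0 - recovered) / (t0 - ts) * 100
= (16.1 - 10.1) / (16.1 - 6.1) * 100
= 6.0 / 10.0 * 100
= 60.0%

60.0%


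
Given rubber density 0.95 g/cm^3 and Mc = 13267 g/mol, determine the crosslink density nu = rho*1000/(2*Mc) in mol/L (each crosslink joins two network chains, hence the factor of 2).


nu = rho * 1000 / (2 * Mc)
nu = 0.95 * 1000 / (2 * 13267)
nu = 950.0 / 26534
nu = 0.0358 mol/L

0.0358 mol/L


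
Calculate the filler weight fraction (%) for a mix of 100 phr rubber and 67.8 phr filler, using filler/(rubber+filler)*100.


Filler % = filler / (rubber + filler) * 100
= 67.8 / (100 + 67.8) * 100
= 67.8 / 167.8 * 100
= 40.41%

40.41%


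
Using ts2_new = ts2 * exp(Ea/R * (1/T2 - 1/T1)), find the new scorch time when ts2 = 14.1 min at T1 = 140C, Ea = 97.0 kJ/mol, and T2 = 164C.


Convert temperatures: T1 = 140 + 273.15 = 413.15 K, T2 = 164 + 273.15 = 437.15 K
ts2_new = 14.1 * exp(97000 / 8.314 * (1/437.15 - 1/413.15))
1/T2 - 1/T1 = -1.3288e-04
ts2_new = 2.99 min

2.99 min


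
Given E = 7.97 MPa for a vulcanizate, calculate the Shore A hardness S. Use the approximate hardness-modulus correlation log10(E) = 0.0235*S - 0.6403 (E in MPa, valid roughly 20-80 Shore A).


log10(E) = 0.0235*S - 0.6403  =>  S = (log10(E) + 0.6403) / 0.0235
log10(7.97) = 0.901458
S = (0.901458 + 0.6403) / 0.0235 = 1.541758 / 0.0235
S = 65.6

Shore A = 65.6


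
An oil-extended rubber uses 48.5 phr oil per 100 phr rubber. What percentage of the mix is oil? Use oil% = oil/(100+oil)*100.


Oil % = oil / (100 + oil) * 100
= 48.5 / (100 + 48.5) * 100
= 48.5 / 148.5 * 100
= 32.66%

32.66%


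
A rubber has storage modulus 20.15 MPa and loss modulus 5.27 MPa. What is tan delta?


tan delta = E'' / E'
= 5.27 / 20.15
= 0.2615

tan delta = 0.2615


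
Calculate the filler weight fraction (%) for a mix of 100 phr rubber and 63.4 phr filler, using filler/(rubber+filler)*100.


Filler % = filler / (rubber + filler) * 100
= 63.4 / (100 + 63.4) * 100
= 63.4 / 163.4 * 100
= 38.8%

38.8%


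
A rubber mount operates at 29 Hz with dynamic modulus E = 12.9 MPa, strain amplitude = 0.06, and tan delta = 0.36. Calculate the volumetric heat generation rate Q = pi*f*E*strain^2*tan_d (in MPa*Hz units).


Q = pi * f * E * strain^2 * tan_d
= pi * 29 * 12.9 * 0.06^2 * 0.36
= pi * 29 * 12.9 * 0.0036 * 0.36
= 1.5231

Q = 1.5231


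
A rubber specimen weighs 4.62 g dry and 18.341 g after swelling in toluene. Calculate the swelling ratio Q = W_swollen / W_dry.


Q = W_swollen / W_dry
Q = 18.341 / 4.62
Q = 3.97

Q = 3.97


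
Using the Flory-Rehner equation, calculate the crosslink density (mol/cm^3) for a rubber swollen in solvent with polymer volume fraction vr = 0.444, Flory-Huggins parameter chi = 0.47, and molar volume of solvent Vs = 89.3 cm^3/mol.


ln(1 - vr) = ln(1 - 0.444) = -0.5870
Numerator = -((-0.5870) + 0.444 + 0.47 * 0.444^2) = 0.0503
Denominator = 89.3 * (0.444^(1/3) - 0.444/2) = 48.3013
nu = 0.0503 / 48.3013 = 0.0010 mol/cm^3

0.0010 mol/cm^3


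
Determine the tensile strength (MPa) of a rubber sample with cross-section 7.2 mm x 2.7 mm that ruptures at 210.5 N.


Area = width * thickness = 7.2 * 2.7 = 19.44 mm^2
TS = force / area = 210.5 / 19.44 = 10.83 MPa

10.83 MPa


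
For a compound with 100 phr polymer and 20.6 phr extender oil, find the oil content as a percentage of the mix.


Oil % = oil / (100 + oil) * 100
= 20.6 / (100 + 20.6) * 100
= 20.6 / 120.6 * 100
= 17.08%

17.08%


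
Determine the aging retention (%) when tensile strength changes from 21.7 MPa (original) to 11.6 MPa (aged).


Retention = aged / original * 100
= 11.6 / 21.7 * 100
= 53.5%

53.5%


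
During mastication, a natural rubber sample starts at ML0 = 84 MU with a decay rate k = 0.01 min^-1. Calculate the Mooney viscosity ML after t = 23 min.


ML = ML0 * exp(-k * t)
ML = 84 * exp(-0.01 * 23)
ML = 84 * 0.7945
ML = 66.74 MU

66.74 MU


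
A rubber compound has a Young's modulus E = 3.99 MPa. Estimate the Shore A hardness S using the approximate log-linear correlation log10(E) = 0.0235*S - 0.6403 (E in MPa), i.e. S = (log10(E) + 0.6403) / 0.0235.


log10(E) = 0.0235*S - 0.6403  =>  S = (log10(E) + 0.6403) / 0.0235
log10(3.99) = 0.600973
S = (0.600973 + 0.6403) / 0.0235 = 1.241273 / 0.0235
S = 52.8

Shore A = 52.8


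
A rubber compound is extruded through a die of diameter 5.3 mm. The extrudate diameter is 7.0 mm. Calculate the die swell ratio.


Die swell ratio = D_extrudate / D_die
= 7.0 / 5.3
= 1.321

Die swell = 1.321


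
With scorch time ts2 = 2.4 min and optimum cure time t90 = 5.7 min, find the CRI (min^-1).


CRI = 100 / (t90 - ts2)
= 100 / (5.7 - 2.4)
= 100 / 3.3
= 30.3 min^-1

30.3 min^-1


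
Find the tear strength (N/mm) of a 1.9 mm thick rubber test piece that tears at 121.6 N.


Tear strength = force / thickness
= 121.6 / 1.9
= 64.0 N/mm

64.0 N/mm


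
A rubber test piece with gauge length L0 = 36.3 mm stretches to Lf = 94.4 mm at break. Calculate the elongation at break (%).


Elongation = (Lf - L0) / L0 * 100
= (94.4 - 36.3) / 36.3 * 100
= 58.1 / 36.3 * 100
= 160.1%

160.1%


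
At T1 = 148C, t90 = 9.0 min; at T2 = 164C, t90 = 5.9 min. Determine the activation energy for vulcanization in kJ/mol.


T1 = 421.15 K, T2 = 437.15 K
1/T1 - 1/T2 = 8.6907e-05
ln(t1/t2) = ln(9.0/5.9) = 0.4223
Ea = 8.314 * 0.4223 / 8.6907e-05 = 40397.0678 J/mol
Ea = 40.4 kJ/mol

40.4 kJ/mol


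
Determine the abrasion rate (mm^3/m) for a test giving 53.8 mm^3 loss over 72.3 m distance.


Rate = volume_loss / distance
= 53.8 / 72.3
= 0.744 mm^3/m

0.744 mm^3/m


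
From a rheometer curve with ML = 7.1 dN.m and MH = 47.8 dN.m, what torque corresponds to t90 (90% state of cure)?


M90 = ML + 0.9 * (MH - ML)
M90 = 7.1 + 0.9 * (47.8 - 7.1)
M90 = 7.1 + 0.9 * 40.7
M90 = 43.73 dN.m

43.73 dN.m


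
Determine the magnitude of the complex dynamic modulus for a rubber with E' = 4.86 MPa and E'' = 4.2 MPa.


|E*| = sqrt(E'^2 + E''^2)
= sqrt(4.86^2 + 4.2^2)
= sqrt(23.6196 + 17.6400)
= 6.423 MPa

6.423 MPa


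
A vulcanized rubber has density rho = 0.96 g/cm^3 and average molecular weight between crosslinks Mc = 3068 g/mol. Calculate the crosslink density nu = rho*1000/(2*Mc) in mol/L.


nu = rho * 1000 / (2 * Mc)
nu = 0.96 * 1000 / (2 * 3068)
nu = 960.0 / 6136
nu = 0.1565 mol/L

0.1565 mol/L


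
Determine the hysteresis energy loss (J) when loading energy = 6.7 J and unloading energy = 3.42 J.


Hysteresis loss = loading - unloading
= 6.7 - 3.42
= 3.28 J

3.28 J


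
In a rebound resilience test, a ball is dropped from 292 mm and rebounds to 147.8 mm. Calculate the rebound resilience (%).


Resilience = h_rebound / h_drop * 100
= 147.8 / 292 * 100
= 50.6%

50.6%


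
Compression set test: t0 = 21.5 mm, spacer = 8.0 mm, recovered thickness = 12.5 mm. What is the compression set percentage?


CS = (t0 - recovered) / (t0 - ts) * 100
= (21.5 - 12.5) / (21.5 - 8.0) * 100
= 9.0 / 13.5 * 100
= 66.7%

66.7%


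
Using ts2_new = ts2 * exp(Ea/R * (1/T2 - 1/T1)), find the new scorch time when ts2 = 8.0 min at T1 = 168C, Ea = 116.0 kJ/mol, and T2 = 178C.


Convert temperatures: T1 = 168 + 273.15 = 441.15 K, T2 = 178 + 273.15 = 451.15 K
ts2_new = 8.0 * exp(116000 / 8.314 * (1/451.15 - 1/441.15))
1/T2 - 1/T1 = -5.0245e-05
ts2_new = 3.97 min

3.97 min


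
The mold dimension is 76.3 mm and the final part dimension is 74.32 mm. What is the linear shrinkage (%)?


Shrinkage = (mold - part) / mold * 100
= (76.3 - 74.32) / 76.3 * 100
= 1.98 / 76.3 * 100
= 2.6%

2.6%


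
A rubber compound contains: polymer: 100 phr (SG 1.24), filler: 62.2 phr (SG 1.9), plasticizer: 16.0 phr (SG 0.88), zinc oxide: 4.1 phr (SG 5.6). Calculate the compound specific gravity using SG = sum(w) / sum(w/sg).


Sum of weights = 182.3
Volume contributions:
  polymer: 100/1.24 = 80.6452
  filler: 62.2/1.9 = 32.7368
  plasticizer: 16.0/0.88 = 18.1818
  zinc oxide: 4.1/5.6 = 0.7321
Sum of volumes = 132.2960
SG = 182.3 / 132.2960 = 1.378

SG = 1.378


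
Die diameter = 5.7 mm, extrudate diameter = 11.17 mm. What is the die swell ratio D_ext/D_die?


Die swell ratio = D_extrudate / D_die
= 11.17 / 5.7
= 1.96

Die swell = 1.96


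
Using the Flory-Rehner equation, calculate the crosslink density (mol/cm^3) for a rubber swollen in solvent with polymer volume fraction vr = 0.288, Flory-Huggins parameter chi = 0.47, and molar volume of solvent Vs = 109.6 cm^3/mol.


ln(1 - vr) = ln(1 - 0.288) = -0.3397
Numerator = -((-0.3397) + 0.288 + 0.47 * 0.288^2) = 0.0127
Denominator = 109.6 * (0.288^(1/3) - 0.288/2) = 56.5958
nu = 0.0127 / 56.5958 = 2.2429e-04 mol/cm^3

2.2429e-04 mol/cm^3


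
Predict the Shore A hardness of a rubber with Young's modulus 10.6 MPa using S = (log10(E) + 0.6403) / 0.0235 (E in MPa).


log10(E) = 0.0235*S - 0.6403  =>  S = (log10(E) + 0.6403) / 0.0235
log10(10.6) = 1.025306
S = (1.025306 + 0.6403) / 0.0235 = 1.665606 / 0.0235
S = 70.9

Shore A = 70.9


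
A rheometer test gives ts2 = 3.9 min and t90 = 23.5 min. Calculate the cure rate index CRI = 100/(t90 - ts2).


CRI = 100 / (t90 - ts2)
= 100 / (23.5 - 3.9)
= 100 / 19.6
= 5.1 min^-1

5.1 min^-1


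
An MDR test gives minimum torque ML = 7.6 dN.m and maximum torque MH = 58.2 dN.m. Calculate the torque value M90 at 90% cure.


M90 = ML + 0.9 * (MH - ML)
M90 = 7.6 + 0.9 * (58.2 - 7.6)
M90 = 7.6 + 0.9 * 50.6
M90 = 53.14 dN.m

53.14 dN.m


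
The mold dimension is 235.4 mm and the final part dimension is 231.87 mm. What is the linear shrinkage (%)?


Shrinkage = (mold - part) / mold * 100
= (235.4 - 231.87) / 235.4 * 100
= 3.53 / 235.4 * 100
= 1.5%

1.5%


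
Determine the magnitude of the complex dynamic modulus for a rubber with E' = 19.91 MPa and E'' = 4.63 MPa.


|E*| = sqrt(E'^2 + E''^2)
= sqrt(19.91^2 + 4.63^2)
= sqrt(396.4081 + 21.4369)
= 20.441 MPa

20.441 MPa


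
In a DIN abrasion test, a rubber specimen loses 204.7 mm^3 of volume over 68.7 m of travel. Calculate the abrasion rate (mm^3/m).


Rate = volume_loss / distance
= 204.7 / 68.7
= 2.98 mm^3/m

2.98 mm^3/m


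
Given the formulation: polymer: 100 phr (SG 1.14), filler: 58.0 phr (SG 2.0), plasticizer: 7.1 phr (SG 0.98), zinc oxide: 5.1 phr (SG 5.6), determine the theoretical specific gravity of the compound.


Sum of weights = 170.2
Volume contributions:
  polymer: 100/1.14 = 87.7193
  filler: 58.0/2.0 = 29.0000
  plasticizer: 7.1/0.98 = 7.2449
  zinc oxide: 5.1/5.6 = 0.9107
Sum of volumes = 124.8749
SG = 170.2 / 124.8749 = 1.363

SG = 1.363


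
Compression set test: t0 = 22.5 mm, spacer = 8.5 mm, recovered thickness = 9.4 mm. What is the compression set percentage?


CS = (t0 - recovered) / (t0 - ts) * 100
= (22.5 - 9.4) / (22.5 - 8.5) * 100
= 13.1 / 14.0 * 100
= 93.6%

93.6%


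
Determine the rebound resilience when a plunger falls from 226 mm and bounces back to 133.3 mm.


Resilience = h_rebound / h_drop * 100
= 133.3 / 226 * 100
= 59.0%

59.0%


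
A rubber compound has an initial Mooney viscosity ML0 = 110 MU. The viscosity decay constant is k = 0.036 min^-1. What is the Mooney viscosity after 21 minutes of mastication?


ML = ML0 * exp(-k * t)
ML = 110 * exp(-0.036 * 21)
ML = 110 * 0.4695
ML = 51.65 MU

51.65 MU


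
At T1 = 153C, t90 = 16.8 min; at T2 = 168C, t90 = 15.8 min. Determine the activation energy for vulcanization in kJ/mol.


T1 = 426.15 K, T2 = 441.15 K
1/T1 - 1/T2 = 7.9789e-05
ln(t1/t2) = ln(16.8/15.8) = 0.0614
Ea = 8.314 * 0.0614 / 7.9789e-05 = 6394.6415 J/mol
Ea = 6.39 kJ/mol

6.39 kJ/mol


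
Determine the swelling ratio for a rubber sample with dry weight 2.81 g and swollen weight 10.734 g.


Q = W_swollen / W_dry
Q = 10.734 / 2.81
Q = 3.82

Q = 3.82


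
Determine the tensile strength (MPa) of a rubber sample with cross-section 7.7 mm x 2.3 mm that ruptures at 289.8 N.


Area = width * thickness = 7.7 * 2.3 = 17.71 mm^2
TS = force / area = 289.8 / 17.71 = 16.36 MPa

16.36 MPa


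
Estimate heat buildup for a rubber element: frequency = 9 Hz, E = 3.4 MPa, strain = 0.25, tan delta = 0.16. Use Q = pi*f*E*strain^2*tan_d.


Q = pi * f * E * strain^2 * tan_d
= pi * 9 * 3.4 * 0.25^2 * 0.16
= pi * 9 * 3.4 * 0.0625 * 0.16
= 0.9613

Q = 0.9613


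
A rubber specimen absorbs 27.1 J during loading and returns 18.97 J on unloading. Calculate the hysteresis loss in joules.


Hysteresis loss = loading - unloading
= 27.1 - 18.97
= 8.13 J

8.13 J


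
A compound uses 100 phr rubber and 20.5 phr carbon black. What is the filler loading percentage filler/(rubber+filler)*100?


Filler % = filler / (rubber + filler) * 100
= 20.5 / (100 + 20.5) * 100
= 20.5 / 120.5 * 100
= 17.01%

17.01%


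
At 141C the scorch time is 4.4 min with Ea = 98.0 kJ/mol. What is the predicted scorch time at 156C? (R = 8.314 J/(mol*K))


Convert temperatures: T1 = 141 + 273.15 = 414.15 K, T2 = 156 + 273.15 = 429.15 K
ts2_new = 4.4 * exp(98000 / 8.314 * (1/429.15 - 1/414.15))
1/T2 - 1/T1 = -8.4397e-05
ts2_new = 1.63 min

1.63 min


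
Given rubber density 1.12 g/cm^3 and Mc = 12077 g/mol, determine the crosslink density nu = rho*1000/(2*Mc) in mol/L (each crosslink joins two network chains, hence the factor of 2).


nu = rho * 1000 / (2 * Mc)
nu = 1.12 * 1000 / (2 * 12077)
nu = 1120.0 / 24154
nu = 0.0464 mol/L

0.0464 mol/L


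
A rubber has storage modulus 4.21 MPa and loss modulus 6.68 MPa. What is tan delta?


tan delta = E'' / E'
= 6.68 / 4.21
= 1.5867

tan delta = 1.5867


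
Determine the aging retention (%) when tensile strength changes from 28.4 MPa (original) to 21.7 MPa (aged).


Retention = aged / original * 100
= 21.7 / 28.4 * 100
= 76.4%

76.4%


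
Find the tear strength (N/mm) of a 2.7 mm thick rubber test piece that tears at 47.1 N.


Tear strength = force / thickness
= 47.1 / 2.7
= 17.44 N/mm

17.44 N/mm


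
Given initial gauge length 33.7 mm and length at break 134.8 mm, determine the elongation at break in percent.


Elongation = (Lf - L0) / L0 * 100
= (134.8 - 33.7) / 33.7 * 100
= 101.1 / 33.7 * 100
= 300.0%

300.0%


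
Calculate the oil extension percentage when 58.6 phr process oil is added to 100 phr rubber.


Oil % = oil / (100 + oil) * 100
= 58.6 / (100 + 58.6) * 100
= 58.6 / 158.6 * 100
= 36.95%

36.95%


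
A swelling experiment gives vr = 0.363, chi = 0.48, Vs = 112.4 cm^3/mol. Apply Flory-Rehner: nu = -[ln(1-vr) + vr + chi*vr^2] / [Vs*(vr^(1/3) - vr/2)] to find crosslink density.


ln(1 - vr) = ln(1 - 0.363) = -0.4510
Numerator = -((-0.4510) + 0.363 + 0.48 * 0.363^2) = 0.0247
Denominator = 112.4 * (0.363^(1/3) - 0.363/2) = 59.7799
nu = 0.0247 / 59.7799 = 4.1379e-04 mol/cm^3

4.1379e-04 mol/cm^3


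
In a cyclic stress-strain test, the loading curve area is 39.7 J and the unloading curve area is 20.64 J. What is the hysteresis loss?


Hysteresis loss = loading - unloading
= 39.7 - 20.64
= 19.06 J

19.06 J


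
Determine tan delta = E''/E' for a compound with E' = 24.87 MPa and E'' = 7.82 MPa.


tan delta = E'' / E'
= 7.82 / 24.87
= 0.3144

tan delta = 0.3144


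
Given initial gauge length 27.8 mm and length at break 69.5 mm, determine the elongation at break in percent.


Elongation = (Lf - L0) / L0 * 100
= (69.5 - 27.8) / 27.8 * 100
= 41.7 / 27.8 * 100
= 150.0%

150.0%


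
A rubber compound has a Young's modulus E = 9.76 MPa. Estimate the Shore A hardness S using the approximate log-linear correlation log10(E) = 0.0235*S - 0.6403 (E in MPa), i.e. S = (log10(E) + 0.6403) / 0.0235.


log10(E) = 0.0235*S - 0.6403  =>  S = (log10(E) + 0.6403) / 0.0235
log10(9.76) = 0.989450
S = (0.989450 + 0.6403) / 0.0235 = 1.629750 / 0.0235
S = 69.4

Shore A = 69.4


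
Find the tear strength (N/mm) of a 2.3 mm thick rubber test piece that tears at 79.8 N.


Tear strength = force / thickness
= 79.8 / 2.3
= 34.7 N/mm

34.7 N/mm


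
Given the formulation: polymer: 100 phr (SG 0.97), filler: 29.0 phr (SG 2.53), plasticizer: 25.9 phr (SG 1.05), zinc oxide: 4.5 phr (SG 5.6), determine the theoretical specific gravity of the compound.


Sum of weights = 159.4
Volume contributions:
  polymer: 100/0.97 = 103.0928
  filler: 29.0/2.53 = 11.4625
  plasticizer: 25.9/1.05 = 24.6667
  zinc oxide: 4.5/5.6 = 0.8036
Sum of volumes = 140.0255
SG = 159.4 / 140.0255 = 1.138

SG = 1.138


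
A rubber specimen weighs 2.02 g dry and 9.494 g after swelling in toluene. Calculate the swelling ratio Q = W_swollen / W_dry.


Q = W_swollen / W_dry
Q = 9.494 / 2.02
Q = 4.7

Q = 4.7


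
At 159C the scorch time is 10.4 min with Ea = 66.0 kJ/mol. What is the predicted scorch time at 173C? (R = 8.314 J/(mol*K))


Convert temperatures: T1 = 159 + 273.15 = 432.15 K, T2 = 173 + 273.15 = 446.15 K
ts2_new = 10.4 * exp(66000 / 8.314 * (1/446.15 - 1/432.15))
1/T2 - 1/T1 = -7.2613e-05
ts2_new = 5.84 min

5.84 min


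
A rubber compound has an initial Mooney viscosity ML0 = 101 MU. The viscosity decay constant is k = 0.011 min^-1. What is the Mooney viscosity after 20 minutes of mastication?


ML = ML0 * exp(-k * t)
ML = 101 * exp(-0.011 * 20)
ML = 101 * 0.8025
ML = 81.05 MU

81.05 MU


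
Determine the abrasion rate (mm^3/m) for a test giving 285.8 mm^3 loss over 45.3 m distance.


Rate = volume_loss / distance
= 285.8 / 45.3
= 6.309 mm^3/m

6.309 mm^3/m


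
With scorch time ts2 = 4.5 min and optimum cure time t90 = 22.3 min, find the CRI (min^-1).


CRI = 100 / (t90 - ts2)
= 100 / (22.3 - 4.5)
= 100 / 17.8
= 5.62 min^-1

5.62 min^-1


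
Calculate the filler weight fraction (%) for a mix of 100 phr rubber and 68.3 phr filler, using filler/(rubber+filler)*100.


Filler % = filler / (rubber + filler) * 100
= 68.3 / (100 + 68.3) * 100
= 68.3 / 168.3 * 100
= 40.58%

40.58%


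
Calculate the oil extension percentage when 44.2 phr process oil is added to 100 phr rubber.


Oil % = oil / (100 + oil) * 100
= 44.2 / (100 + 44.2) * 100
= 44.2 / 144.2 * 100
= 30.65%

30.65%


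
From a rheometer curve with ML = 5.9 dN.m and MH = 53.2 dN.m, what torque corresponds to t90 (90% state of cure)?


M90 = ML + 0.9 * (MH - ML)
M90 = 5.9 + 0.9 * (53.2 - 5.9)
M90 = 5.9 + 0.9 * 47.3
M90 = 48.47 dN.m

48.47 dN.m


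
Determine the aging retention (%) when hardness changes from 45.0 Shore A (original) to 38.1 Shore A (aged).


Retention = aged / original * 100
= 38.1 / 45.0 * 100
= 84.7%

84.7%


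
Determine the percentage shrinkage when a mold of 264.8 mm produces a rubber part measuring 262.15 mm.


Shrinkage = (mold - part) / mold * 100
= (264.8 - 262.15) / 264.8 * 100
= 2.65 / 264.8 * 100
= 1.0%

1.0%


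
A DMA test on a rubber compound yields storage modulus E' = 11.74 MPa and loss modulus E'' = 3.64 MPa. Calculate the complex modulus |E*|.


|E*| = sqrt(E'^2 + E''^2)
= sqrt(11.74^2 + 3.64^2)
= sqrt(137.8276 + 13.2496)
= 12.291 MPa

12.291 MPa


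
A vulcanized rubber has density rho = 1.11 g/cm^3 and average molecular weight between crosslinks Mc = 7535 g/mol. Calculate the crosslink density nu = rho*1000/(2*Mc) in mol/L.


nu = rho * 1000 / (2 * Mc)
nu = 1.11 * 1000 / (2 * 7535)
nu = 1110.0 / 15070
nu = 0.0737 mol/L

0.0737 mol/L


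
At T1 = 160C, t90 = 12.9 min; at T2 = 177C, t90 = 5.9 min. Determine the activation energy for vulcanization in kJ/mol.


T1 = 433.15 K, T2 = 450.15 K
1/T1 - 1/T2 = 8.7187e-05
ln(t1/t2) = ln(12.9/5.9) = 0.7823
Ea = 8.314 * 0.7823 / 8.7187e-05 = 74596.0964 J/mol
Ea = 74.6 kJ/mol

74.6 kJ/mol


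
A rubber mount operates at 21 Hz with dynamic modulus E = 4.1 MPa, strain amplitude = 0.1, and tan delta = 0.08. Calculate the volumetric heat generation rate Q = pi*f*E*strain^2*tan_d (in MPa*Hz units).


Q = pi * f * E * strain^2 * tan_d
= pi * 21 * 4.1 * 0.1^2 * 0.08
= pi * 21 * 4.1 * 0.0100 * 0.08
= 0.2164

Q = 0.2164


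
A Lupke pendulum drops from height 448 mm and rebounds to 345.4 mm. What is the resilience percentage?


Resilience = h_rebound / h_drop * 100
= 345.4 / 448 * 100
= 77.1%

77.1%


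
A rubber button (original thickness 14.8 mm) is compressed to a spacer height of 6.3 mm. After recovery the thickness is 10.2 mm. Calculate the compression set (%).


CS = (t0 - recovered) / (t0 - ts) * 100
= (14.8 - 10.2) / (14.8 - 6.3) * 100
= 4.6 / 8.5 * 100
= 54.1%

54.1%


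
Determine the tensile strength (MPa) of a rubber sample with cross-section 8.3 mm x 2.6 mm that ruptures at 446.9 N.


Area = width * thickness = 8.3 * 2.6 = 21.58 mm^2
TS = force / area = 446.9 / 21.58 = 20.71 MPa

20.71 MPa


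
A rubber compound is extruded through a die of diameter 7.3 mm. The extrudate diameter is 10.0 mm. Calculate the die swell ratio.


Die swell ratio = D_extrudate / D_die
= 10.0 / 7.3
= 1.37

Die swell = 1.37


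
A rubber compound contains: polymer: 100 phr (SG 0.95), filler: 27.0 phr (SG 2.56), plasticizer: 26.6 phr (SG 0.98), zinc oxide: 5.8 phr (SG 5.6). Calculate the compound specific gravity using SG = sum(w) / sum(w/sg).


Sum of weights = 159.4
Volume contributions:
  polymer: 100/0.95 = 105.2632
  filler: 27.0/2.56 = 10.5469
  plasticizer: 26.6/0.98 = 27.1429
  zinc oxide: 5.8/5.6 = 1.0357
Sum of volumes = 143.9886
SG = 159.4 / 143.9886 = 1.107

SG = 1.107


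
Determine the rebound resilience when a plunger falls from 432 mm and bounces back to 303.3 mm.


Resilience = h_rebound / h_drop * 100
= 303.3 / 432 * 100
= 70.2%

70.2%


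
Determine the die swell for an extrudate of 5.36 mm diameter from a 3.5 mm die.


Die swell ratio = D_extrudate / D_die
= 5.36 / 3.5
= 1.531

Die swell = 1.531


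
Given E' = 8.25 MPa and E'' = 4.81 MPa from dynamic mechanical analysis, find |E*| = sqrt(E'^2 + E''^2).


|E*| = sqrt(E'^2 + E''^2)
= sqrt(8.25^2 + 4.81^2)
= sqrt(68.0625 + 23.1361)
= 9.55 MPa

9.55 MPa


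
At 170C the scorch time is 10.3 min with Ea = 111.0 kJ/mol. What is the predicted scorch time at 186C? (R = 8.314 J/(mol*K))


Convert temperatures: T1 = 170 + 273.15 = 443.15 K, T2 = 186 + 273.15 = 459.15 K
ts2_new = 10.3 * exp(111000 / 8.314 * (1/459.15 - 1/443.15))
1/T2 - 1/T1 = -7.8635e-05
ts2_new = 3.6 min

3.6 min


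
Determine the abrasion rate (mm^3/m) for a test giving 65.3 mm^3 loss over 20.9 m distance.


Rate = volume_loss / distance
= 65.3 / 20.9
= 3.124 mm^3/m

3.124 mm^3/m


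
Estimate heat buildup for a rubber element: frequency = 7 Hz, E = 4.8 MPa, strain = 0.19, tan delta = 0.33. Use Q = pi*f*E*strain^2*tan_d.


Q = pi * f * E * strain^2 * tan_d
= pi * 7 * 4.8 * 0.19^2 * 0.33
= pi * 7 * 4.8 * 0.0361 * 0.33
= 1.2575

Q = 1.2575
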